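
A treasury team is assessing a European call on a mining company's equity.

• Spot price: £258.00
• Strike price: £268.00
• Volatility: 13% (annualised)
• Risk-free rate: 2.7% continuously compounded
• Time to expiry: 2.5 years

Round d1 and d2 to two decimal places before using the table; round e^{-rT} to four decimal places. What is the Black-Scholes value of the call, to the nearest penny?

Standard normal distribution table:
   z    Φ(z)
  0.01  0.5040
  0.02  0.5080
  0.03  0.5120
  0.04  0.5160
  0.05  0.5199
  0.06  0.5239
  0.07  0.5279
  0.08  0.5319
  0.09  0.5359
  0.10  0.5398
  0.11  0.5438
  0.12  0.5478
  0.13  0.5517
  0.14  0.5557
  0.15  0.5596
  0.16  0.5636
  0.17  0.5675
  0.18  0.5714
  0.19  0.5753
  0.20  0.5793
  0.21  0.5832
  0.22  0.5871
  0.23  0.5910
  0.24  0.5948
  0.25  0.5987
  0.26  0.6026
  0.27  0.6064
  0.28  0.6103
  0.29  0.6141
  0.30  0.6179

σ√T = 0.13·√2.5 = 0.2055
ln(S/K) + (r + σ²/2)T = ln(258/268) + (0.027 + 0.13²/2)·2.5 = -0.0380 + 0.0886 = 0.0506
d₁ = 0.0506 / 0.2055 = 0.2462 which rounds to 0.25
d₂ = d₁ − σ√T = 0.2462 − 0.2055 = 0.0406 which rounds to 0.04
exp(−rT) = exp(−0.027·2.5) = 0.9347
N(d₁) = N(0.25) = 0.5987;  N(d₂) = N(0.04) = 0.5160
C = 258·0.5987 − 268·0.9347·0.5160 = 154.4646 − 129.2578 = 25.2068

£25.21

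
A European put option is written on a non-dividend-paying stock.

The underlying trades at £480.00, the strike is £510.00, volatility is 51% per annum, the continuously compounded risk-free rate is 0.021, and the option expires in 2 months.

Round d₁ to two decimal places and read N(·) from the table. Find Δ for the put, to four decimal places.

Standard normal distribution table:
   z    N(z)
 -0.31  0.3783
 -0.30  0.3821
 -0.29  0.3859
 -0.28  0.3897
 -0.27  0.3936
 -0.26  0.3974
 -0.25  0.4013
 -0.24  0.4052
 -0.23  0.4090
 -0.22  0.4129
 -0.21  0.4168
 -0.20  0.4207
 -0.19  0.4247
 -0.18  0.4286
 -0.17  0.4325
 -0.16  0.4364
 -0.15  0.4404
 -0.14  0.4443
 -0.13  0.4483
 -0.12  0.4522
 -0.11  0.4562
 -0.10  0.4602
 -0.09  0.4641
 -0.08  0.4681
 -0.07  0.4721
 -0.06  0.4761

-0.5675

σ√T = 0.51·√0.1667 = 0.2082
d₁ = [ln(480/510) + (0.021 + ½·0.51²)·0.1667] / (σ√T) = (-0.0606 + 0.0252) / 0.2082 = -0.1703 → -0.17
N(d₁) = N(-0.17) = 0.4325
Δ_put = N(d₁) − 1 = 0.4325 − 1 = -0.5675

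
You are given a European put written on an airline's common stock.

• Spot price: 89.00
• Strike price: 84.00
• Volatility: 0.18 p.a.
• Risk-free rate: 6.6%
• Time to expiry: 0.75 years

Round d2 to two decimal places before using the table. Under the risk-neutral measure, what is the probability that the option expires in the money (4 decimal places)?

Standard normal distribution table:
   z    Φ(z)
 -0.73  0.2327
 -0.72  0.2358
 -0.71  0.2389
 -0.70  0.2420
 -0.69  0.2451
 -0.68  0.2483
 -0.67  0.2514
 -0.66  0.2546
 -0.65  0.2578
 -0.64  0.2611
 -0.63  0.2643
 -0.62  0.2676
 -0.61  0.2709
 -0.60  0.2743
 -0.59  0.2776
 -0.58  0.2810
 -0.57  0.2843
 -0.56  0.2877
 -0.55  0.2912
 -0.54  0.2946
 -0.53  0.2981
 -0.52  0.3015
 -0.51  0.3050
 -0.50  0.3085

σ√T = 0.18 × 0.8660 = 0.1559
ln(S/K) + (r + σ²/2)T = ln(89/84) + (0.066 + 0.18²/2)·0.75 = 0.0578 + 0.0616 = 0.1195
d₁ = 0.1195 / 0.1559 = 0.7664 ≈ 0.77
d₂ = d₁ − σ√T = 0.7664 − 0.1559 = 0.6105 ≈ 0.61
Risk-neutral Pr[S_T < K] = N(−d₂) = N(-0.61) = 0.2709

0.2709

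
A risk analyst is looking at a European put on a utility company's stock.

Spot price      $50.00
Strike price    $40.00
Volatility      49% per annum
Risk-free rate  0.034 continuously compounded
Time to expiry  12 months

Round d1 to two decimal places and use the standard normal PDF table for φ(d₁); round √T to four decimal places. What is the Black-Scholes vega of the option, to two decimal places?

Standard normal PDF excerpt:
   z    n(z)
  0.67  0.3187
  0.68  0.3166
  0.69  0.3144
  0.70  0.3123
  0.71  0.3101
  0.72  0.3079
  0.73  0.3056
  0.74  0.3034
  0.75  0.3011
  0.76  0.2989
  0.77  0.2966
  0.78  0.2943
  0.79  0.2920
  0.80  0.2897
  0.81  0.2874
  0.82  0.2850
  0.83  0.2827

σ√T = 0.49 × 1.0000 = 0.4900
d₁ = [ln(50/40) + (0.034 + 0.49²/2)·1] / 0.4900 = [0.2231 + 0.1540] / 0.4900 = 0.7698 ⇒ 0.77
√T = √1 = 1.0000
φ(d₁) = φ(0.77) = 0.2966
vega = S·φ(d₁)·√T = 50·0.2966·1.0000 = 14.8300

14.83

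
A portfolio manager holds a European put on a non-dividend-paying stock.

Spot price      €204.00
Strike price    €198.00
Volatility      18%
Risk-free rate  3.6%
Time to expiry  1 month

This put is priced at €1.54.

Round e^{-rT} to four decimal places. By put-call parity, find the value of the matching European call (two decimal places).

€8.13

exp(−rT) = exp(−0.036·0.08333) = 0.9970
Put-call parity: C − P = S − K·e^(−rT) = 204 − 198·0.9970 = 204 − 197.4060 = 6.5940
C = P + (C − P) = 1.54 + (6.5940) = 8.1340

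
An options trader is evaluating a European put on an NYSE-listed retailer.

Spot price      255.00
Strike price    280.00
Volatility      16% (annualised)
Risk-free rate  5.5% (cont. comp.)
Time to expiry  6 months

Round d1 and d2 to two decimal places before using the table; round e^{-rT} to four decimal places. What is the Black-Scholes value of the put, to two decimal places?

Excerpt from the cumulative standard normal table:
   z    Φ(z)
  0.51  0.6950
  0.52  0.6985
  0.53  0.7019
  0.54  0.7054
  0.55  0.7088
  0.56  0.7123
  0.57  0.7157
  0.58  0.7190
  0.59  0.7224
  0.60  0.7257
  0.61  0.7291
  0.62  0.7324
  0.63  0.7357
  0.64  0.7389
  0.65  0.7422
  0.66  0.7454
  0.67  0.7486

22.30

σ√T = 0.16·√0.5 = 0.1131
d₁ = [ln(255/280) + (0.055 + 0.16²/2)·0.5] / 0.1131 = [-0.0935 + 0.0339] / 0.1131 = -0.5270 ≈ -0.53
d₂ = d₁ − σ√T = -0.5270 − 0.1131 = -0.6402 ≈ -0.64
e^(−rT) = e^(−0.055·0.5) = 0.9729
N(−d₂) = N(0.64) = 0.7389;  N(−d₁) = N(0.53) = 0.7019
P = 280·0.9729·0.7389 − 255·0.7019 = 201.2852 − 178.9845 = 22.3007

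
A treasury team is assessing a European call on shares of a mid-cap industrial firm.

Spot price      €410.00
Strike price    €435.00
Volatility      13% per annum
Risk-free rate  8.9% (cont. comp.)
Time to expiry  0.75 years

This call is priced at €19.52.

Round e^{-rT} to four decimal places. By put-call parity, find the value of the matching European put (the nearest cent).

e^(−rT) = e^(−0.089·0.75) = 0.9354
Put-call parity: C − P = S − K·e^(−rT) = 410 − 435·0.9354 = 410 − 406.8990 = 3.1010
P = C − (C − P) = 19.52 − (3.1010) = 16.4190

€16.42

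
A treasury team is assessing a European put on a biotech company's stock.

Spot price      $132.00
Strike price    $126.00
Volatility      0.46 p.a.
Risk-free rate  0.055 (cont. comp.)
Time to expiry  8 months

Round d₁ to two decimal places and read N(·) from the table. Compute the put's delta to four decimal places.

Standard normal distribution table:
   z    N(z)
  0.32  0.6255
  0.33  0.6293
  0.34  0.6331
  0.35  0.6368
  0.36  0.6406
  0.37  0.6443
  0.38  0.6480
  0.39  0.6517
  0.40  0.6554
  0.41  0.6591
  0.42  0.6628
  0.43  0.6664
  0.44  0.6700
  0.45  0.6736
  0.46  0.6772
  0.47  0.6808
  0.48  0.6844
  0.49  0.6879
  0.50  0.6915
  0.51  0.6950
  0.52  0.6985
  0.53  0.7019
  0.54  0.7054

σ√T = 0.46 × 0.8165 = 0.3756
ln(S/K) + (r + σ²/2)T = ln(132/126) + (0.055 + 0.46²/2)·0.6667 = 0.0465 + 0.1072 = 0.1537
d₁ = 0.1537 / 0.3756 = 0.4093 ⇒ 0.41
N(d₁) = N(0.41) = 0.6591
Δ_put = N(d₁) − 1 = 0.6591 − 1 = -0.3409

-0.3409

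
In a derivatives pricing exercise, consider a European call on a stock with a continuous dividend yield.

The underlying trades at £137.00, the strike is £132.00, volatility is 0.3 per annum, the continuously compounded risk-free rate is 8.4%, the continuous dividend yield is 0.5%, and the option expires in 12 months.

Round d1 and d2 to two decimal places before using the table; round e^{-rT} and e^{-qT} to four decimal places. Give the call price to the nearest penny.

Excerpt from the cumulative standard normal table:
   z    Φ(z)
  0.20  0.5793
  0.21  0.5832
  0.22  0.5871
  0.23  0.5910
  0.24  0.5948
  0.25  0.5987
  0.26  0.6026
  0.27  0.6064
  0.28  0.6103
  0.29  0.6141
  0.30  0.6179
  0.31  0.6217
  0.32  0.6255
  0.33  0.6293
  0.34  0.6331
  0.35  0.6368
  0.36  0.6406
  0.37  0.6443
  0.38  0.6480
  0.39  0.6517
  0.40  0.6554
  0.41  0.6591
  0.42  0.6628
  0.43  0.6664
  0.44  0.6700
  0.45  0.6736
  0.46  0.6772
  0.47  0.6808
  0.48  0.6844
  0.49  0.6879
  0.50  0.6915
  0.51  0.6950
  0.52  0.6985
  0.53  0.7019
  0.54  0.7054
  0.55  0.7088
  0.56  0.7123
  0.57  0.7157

£23.97

σ√T = 0.3 × 1.0000 = 0.3000
d₁ = [ln(137/132) + (0.084 − 0.005 + 0.3²/2)·1] / 0.3000 = [0.0372 + 0.1240] / 0.3000 = 0.5373 ≈ 0.54
d₂ = d₁ − σ√T = 0.5373 − 0.3000 = 0.2373 ≈ 0.24
e^(−qT) = e^(−0.005·1) = 0.9950;  e^(−rT) = e^(−0.084·1) = 0.9194
N(d₁) = N(0.54) = 0.7054;  N(d₂) = N(0.24) = 0.5948
C = 137·0.9950·0.7054 − 132·0.9194·0.5948 = 96.1566 − 72.1854 = 23.9712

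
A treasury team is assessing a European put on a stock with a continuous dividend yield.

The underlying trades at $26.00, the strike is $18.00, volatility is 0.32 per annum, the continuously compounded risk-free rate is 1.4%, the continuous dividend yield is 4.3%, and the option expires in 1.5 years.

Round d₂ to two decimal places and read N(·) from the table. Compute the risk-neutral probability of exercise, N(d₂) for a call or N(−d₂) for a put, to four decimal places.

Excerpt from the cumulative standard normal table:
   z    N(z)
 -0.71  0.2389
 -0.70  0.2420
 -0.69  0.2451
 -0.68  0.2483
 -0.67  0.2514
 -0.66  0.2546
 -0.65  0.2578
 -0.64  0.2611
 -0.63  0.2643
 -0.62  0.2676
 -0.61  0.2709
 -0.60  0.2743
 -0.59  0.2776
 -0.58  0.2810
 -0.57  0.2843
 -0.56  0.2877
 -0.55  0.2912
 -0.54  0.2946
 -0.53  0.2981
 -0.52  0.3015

σ√T = 0.32·√1.5 = 0.3919
d₁ = [ln(26/18) + (0.014 − 0.043 + 0.32²/2)·1.5] / 0.3919 = [0.3677 + 0.0333] / 0.3919 = 1.0232 which rounds to 1.02
d₂ = d₁ − σ√T = 1.0232 − 0.3919 = 0.6313 which rounds to 0.63
Pr(exercise) under Q = N(−d₂) = N(-0.63) = 0.2643

0.2643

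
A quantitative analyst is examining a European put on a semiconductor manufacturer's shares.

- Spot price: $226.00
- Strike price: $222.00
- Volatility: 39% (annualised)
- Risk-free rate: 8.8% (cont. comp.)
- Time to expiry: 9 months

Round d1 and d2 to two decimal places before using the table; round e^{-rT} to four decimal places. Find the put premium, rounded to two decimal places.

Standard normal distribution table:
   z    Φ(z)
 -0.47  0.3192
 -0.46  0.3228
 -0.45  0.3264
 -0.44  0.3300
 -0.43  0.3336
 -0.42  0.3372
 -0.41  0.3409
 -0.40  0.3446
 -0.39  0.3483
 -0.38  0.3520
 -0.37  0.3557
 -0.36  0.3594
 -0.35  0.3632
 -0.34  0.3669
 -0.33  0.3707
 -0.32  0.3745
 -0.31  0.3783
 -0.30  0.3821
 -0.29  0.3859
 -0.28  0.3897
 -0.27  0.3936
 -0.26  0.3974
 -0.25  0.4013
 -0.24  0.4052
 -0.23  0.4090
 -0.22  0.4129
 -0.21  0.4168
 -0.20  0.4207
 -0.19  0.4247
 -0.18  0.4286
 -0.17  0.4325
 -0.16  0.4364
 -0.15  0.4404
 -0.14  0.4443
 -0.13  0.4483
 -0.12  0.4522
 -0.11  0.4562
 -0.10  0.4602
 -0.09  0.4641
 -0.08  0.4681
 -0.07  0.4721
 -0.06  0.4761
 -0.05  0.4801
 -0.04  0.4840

$21.07

σ√T = 0.39·√0.75 = 0.3377
d₁ = [ln(226/222) + (0.088 + 0.39²/2)·0.75] / 0.3377 = [0.0179 + 0.1230] / 0.3377 = 0.4172 ⇒ 0.42
d₂ = d₁ − σ√T = 0.4172 − 0.3377 = 0.0794 ⇒ 0.08
exp(−rT) = exp(−0.088·0.75) = 0.9361
N(−d₂) = N(-0.08) = 0.4681;  N(−d₁) = N(-0.42) = 0.3372
P = 222·0.9361·0.4681 − 226·0.3372 = 97.2778 − 76.2072 = 21.0706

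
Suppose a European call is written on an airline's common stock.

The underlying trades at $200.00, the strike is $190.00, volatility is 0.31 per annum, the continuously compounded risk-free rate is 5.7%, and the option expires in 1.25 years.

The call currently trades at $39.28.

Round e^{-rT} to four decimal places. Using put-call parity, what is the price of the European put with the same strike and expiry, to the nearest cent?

$16.21

e^(−rT) = e^(−0.057·1.25) = 0.9312
Put-call parity: C − P = S − K·e^(−rT) = 200 − 190·0.9312 = 200 − 176.9280 = 23.0720
P = C − (C − P) = 39.28 − (23.0720) = 16.2080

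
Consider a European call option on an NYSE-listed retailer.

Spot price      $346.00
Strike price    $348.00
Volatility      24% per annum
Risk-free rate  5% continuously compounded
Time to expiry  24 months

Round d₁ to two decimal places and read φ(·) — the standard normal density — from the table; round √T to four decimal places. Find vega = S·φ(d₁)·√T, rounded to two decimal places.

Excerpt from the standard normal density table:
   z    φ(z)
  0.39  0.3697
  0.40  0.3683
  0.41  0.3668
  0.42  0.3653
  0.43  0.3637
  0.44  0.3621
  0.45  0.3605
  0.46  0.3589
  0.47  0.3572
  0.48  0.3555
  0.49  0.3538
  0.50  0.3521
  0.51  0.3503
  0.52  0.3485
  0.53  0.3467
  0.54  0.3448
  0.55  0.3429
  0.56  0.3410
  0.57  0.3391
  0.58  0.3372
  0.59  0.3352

176.40

T = 2;  σ√T = 0.3394
d₁ = [ln(346/348) + (0.05 + 0.24²/2)·2] / 0.3394 = [-0.0058 + 0.1576] / 0.3394 = 0.4474 ⇒ 0.45
√T = √2 = 1.4142
φ(d₁) = φ(0.45) = 0.3605
vega = S·φ(d₁)·√T = 346·0.3605·1.4142 = 176.3974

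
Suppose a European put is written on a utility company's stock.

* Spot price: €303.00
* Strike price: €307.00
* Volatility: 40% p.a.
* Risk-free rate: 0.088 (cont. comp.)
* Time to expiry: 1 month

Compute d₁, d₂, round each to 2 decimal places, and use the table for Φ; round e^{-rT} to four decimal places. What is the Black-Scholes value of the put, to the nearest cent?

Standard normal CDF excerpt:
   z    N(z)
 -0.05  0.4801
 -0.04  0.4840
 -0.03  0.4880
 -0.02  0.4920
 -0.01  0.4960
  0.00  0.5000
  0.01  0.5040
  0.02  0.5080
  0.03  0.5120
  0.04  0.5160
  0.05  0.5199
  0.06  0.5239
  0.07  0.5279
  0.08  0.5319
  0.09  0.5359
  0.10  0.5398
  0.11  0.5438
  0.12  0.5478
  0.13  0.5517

€15.44

T = 0.08333;  σ√T = 0.1155
d₁ = [ln(303/307) + (0.088 + ½·0.4²)·0.08333] / (σ√T) = (-0.0131 + 0.0140) / 0.1155 = 0.0077 ⇒ 0.01
d₂ = 0.0077 − 0.1155 = -0.1078 ⇒ -0.11
exp(−rT) = exp(−0.088·0.08333) = 0.9927
N(−d₂) = N(0.11) = 0.5438;  N(−d₁) = N(-0.01) = 0.4960
P = 307·0.9927·0.5438 − 303·0.4960 = 165.7279 − 150.2880 = 15.4399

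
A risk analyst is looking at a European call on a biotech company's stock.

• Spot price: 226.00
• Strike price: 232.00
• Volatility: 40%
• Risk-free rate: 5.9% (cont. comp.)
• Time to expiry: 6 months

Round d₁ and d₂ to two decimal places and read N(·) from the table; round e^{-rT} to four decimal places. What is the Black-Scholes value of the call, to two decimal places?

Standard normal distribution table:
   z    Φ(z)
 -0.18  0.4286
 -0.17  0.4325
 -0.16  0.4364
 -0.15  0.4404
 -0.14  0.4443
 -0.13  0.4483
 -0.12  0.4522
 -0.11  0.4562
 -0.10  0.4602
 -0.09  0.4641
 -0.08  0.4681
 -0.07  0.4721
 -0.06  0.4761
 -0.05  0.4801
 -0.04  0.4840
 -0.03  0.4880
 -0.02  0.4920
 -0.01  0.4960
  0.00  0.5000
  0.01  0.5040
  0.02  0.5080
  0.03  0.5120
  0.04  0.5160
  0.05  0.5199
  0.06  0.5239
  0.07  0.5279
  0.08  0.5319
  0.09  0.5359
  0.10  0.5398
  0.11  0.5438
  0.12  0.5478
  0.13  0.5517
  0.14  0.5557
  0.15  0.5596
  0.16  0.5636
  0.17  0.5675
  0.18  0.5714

σ√T = 0.4·√0.5 = 0.2828
d₁ = [ln(226/232) + (0.059 + ½·0.4²)·0.5] / (σ√T) = (-0.0262 + 0.0695) / 0.2828 = 0.1531 which rounds to 0.15
d₂ = 0.1531 − 0.2828 = -0.1298 which rounds to -0.13
exp(−rT) = exp(−0.059·0.5) = 0.9709
N(d₁) = N(0.15) = 0.5596;  N(d₂) = N(-0.13) = 0.4483
C = 226·0.5596 − 232·0.9709·0.4483 = 126.4696 − 100.9790 = 25.4906

25.49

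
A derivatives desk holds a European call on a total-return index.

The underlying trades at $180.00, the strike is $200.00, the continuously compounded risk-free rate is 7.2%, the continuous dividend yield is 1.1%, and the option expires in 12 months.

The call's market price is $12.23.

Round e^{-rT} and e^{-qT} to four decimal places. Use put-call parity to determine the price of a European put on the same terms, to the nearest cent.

$20.29

e^(−qT) = e^(−0.011·1) = 0.9891;  e^(−rT) = e^(−0.072·1) = 0.9305
Put-call parity: C − P = S·e^(−qT) − K·e^(−rT) = 180·0.9891 − 200·0.9305 = 178.0380 − 186.1000 = -8.0620
P = C − (C − P) = 12.23 − (-8.0620) = 20.2920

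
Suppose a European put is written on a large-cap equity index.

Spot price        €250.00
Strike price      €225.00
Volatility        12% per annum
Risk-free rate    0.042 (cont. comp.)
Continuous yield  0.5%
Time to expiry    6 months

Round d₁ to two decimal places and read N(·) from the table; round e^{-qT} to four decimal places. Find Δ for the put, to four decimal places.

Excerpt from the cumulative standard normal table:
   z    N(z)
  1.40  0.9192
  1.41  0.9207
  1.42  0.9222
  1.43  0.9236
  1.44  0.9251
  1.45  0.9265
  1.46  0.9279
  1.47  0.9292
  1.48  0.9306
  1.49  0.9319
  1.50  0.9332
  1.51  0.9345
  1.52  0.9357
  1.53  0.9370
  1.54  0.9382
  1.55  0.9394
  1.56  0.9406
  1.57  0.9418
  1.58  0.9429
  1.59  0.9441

T = 0.5;  σ√T = 0.0849
ln(S/K) + (r − q + σ²/2)T = ln(250/225) + (0.042 − 0.005 + 0.12²/2)·0.5 = 0.1054 + 0.0221 = 0.1275
d₁ = 0.1275 / 0.0849 = 1.5021 which rounds to 1.50
N(d₁) = N(1.50) = 0.9332
Δ_put = e^(−qT)·(N(d₁) − 1) = 0.9975·(0.9332 − 1) = -0.0666

-0.0666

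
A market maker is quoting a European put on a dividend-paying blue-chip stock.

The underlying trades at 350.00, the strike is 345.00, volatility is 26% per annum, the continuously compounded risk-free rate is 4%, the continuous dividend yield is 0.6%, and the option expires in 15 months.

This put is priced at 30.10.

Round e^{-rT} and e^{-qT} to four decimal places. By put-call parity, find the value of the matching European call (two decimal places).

49.31

e^(−qT) = e^(−0.006·1.25) = 0.9925;  e^(−rT) = e^(−0.04·1.25) = 0.9512
Put-call parity: C − P = S·e^(−qT) − K·e^(−rT) = 350·0.9925 − 345·0.9512 = 347.3750 − 328.1640 = 19.2110
C = P + (C − P) = 30.10 + (19.2110) = 49.3110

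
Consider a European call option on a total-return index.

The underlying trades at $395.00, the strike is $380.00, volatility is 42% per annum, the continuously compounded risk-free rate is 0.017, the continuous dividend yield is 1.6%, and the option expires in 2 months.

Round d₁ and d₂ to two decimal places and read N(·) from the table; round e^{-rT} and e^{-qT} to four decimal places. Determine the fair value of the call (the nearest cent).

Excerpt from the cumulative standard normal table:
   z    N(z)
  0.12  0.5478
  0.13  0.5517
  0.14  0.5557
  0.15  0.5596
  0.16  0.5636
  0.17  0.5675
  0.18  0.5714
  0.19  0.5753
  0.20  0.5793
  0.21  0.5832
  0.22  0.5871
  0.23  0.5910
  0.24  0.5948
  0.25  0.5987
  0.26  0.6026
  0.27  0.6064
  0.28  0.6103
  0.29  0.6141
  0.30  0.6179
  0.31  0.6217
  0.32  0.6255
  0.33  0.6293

σ√T = 0.42·√0.1667 = 0.1715
d₁ = [ln(395/380) + (0.017 − 0.016 + ½·0.42²)·0.1667] / (σ√T) = (0.0387 + 0.0149) / 0.1715 = 0.3125 → 0.31
d₂ = 0.3125 − 0.1715 = 0.1410 → 0.14
e^(−qT) = e^(−0.016·0.1667) = 0.9973;  e^(−rT) = e^(−0.017·0.1667) = 0.9972
C = 395·0.9973·N(0.31) − 380·0.9972·N(0.14) = 395·0.9973·0.6217 − 380·0.9972·0.5557 = 244.9085 − 210.5747 = 34.3337

$34.33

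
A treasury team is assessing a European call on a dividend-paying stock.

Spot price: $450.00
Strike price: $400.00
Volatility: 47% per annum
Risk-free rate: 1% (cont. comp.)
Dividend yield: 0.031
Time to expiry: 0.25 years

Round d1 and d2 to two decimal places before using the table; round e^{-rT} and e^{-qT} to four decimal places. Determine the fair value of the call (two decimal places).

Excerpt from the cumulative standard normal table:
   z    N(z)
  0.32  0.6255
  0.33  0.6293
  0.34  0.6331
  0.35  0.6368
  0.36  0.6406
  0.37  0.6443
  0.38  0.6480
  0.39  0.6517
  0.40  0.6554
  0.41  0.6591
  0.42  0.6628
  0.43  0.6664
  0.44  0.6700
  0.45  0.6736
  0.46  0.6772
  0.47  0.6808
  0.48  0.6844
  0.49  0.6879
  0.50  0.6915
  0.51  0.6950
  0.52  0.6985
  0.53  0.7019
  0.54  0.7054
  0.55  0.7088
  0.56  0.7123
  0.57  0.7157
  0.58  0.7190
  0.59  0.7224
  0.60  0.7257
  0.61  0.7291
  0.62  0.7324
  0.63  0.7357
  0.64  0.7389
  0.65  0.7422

σ√T = 0.47 × 0.5000 = 0.2350
d₁ = [ln(450/400) + (0.01 − 0.031 + ½·0.47²)·0.25] / (σ√T) = (0.1178 + 0.0224) / 0.2350 = 0.5964 ≈ 0.60
d₂ = 0.5964 − 0.2350 = 0.3614 ≈ 0.36
e^(−qT) = e^(−0.031·0.25) = 0.9923;  e^(−rT) = e^(−0.01·0.25) = 0.9975
N(d₁) = N(0.60) = 0.7257;  N(d₂) = N(0.36) = 0.6406
C = 450·0.9923·0.7257 − 400·0.9975·0.6406 = 324.0504 − 255.5994 = 68.4510

$68.45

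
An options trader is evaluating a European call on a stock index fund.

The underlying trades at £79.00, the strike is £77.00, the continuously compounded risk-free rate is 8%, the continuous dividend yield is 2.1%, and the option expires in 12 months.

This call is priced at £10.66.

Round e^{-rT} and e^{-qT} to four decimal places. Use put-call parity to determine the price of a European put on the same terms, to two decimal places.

£4.38

exp(−qT) = exp(−0.021·1) = 0.9792;  exp(−rT) = exp(−0.08·1) = 0.9231
Put-call parity: C − P = S·e^(−qT) − K·e^(−rT) = 79·0.9792 − 77·0.9231 = 77.3568 − 71.0787 = 6.2781
P = C − (C − P) = 10.66 − (6.2781) = 4.3819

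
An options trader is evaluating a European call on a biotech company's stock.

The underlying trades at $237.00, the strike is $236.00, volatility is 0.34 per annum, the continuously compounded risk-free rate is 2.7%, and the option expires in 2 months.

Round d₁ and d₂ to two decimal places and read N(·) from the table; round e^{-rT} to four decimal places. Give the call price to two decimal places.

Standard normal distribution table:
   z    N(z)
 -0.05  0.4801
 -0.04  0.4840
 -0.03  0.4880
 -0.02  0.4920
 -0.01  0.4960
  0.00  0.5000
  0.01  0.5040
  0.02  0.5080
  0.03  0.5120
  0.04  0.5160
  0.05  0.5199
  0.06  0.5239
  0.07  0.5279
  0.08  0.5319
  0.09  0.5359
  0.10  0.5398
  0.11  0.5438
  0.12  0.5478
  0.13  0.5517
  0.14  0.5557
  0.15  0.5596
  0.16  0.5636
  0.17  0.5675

$14.22

σ√T = 0.34 × 0.4082 = 0.1388
ln(S/K) + (r + σ²/2)T = ln(237/236) + (0.027 + 0.34²/2)·0.1667 = 0.0042 + 0.0141 = 0.0184
d₁ = 0.0184 / 0.1388 = 0.1323 ⇒ 0.13
d₂ = d₁ − σ√T = 0.1323 − 0.1388 = -0.0065 ⇒ -0.01
e^(−rT) = e^(−0.027·0.1667) = 0.9955
N(d₁) = N(0.13) = 0.5517;  N(d₂) = N(-0.01) = 0.4960
C = 237·0.5517 − 236·0.9955·0.4960 = 130.7529 − 116.5292 = 14.2237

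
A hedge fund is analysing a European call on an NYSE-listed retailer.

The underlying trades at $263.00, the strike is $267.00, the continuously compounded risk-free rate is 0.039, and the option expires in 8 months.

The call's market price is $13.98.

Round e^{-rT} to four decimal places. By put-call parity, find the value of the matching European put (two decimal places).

exp(−rT) = exp(−0.039·0.6667) = 0.9743
Put-call parity: C − P = S − K·e^(−rT) = 263 − 267·0.9743 = 263 − 260.1381 = 2.8619
P = C − (C − P) = 13.98 − (2.8619) = 11.1181

$11.12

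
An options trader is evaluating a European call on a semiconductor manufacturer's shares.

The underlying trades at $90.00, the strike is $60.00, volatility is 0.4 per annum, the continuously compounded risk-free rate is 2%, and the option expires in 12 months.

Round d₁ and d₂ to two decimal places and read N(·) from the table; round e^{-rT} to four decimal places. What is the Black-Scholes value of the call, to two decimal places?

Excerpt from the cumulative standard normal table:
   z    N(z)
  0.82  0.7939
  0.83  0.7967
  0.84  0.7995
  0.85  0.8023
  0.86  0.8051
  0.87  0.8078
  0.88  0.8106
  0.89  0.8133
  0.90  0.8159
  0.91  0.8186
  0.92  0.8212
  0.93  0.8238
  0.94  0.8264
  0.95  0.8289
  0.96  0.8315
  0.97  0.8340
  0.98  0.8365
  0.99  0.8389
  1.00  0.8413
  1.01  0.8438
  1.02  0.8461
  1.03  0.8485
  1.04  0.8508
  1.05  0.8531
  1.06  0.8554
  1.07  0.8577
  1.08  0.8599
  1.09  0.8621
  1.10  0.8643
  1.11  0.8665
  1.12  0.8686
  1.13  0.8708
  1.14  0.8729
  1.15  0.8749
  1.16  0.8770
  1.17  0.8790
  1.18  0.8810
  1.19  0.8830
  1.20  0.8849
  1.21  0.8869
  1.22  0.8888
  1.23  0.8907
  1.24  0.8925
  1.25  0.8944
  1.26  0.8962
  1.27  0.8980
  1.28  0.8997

$33.31

σ√T = 0.4·√1 = 0.4000
d₁ = [ln(90/60) + (0.02 + 0.4²/2)·1] / 0.4000 = [0.4055 + 0.1000] / 0.4000 = 1.2637 → 1.26
d₂ = d₁ − σ√T = 1.2637 − 0.4000 = 0.8637 → 0.86
exp(−rT) = exp(−0.02·1) = 0.9802
C = 90·N(1.26) − 60·0.9802·N(0.86) = 90·0.8962 − 60·0.9802·0.8051 = 80.6580 − 47.3495 = 33.3085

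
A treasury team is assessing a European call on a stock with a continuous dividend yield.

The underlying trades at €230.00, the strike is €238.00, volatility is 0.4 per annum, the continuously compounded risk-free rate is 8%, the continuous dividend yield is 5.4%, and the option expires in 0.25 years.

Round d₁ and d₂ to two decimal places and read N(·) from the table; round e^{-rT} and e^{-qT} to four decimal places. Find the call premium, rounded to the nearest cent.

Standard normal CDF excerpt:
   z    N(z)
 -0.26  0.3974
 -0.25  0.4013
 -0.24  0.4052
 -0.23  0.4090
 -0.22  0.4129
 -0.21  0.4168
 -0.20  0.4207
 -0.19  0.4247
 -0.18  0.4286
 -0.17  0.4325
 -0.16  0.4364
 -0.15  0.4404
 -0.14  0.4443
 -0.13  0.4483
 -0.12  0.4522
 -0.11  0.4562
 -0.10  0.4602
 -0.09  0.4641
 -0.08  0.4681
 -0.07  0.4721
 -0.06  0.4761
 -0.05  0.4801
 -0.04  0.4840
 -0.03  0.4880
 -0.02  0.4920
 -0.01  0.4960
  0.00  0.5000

€15.30

σ√T = 0.4 × 0.5000 = 0.2000
d₁ = [ln(230/238) + (0.08 − 0.054 + 0.4²/2)·0.25] / 0.2000 = [-0.0342 + 0.0265] / 0.2000 = -0.0385 which rounds to -0.04
d₂ = d₁ − σ√T = -0.0385 − 0.2000 = -0.2385 which rounds to -0.24
exp(−qT) = exp(−0.054·0.25) = 0.9866;  exp(−rT) = exp(−0.08·0.25) = 0.9802
N(d₁) = N(-0.04) = 0.4840;  N(d₂) = N(-0.24) = 0.4052
C = 230·0.9866·0.4840 − 238·0.9802·0.4052 = 109.8283 − 94.5281 = 15.3002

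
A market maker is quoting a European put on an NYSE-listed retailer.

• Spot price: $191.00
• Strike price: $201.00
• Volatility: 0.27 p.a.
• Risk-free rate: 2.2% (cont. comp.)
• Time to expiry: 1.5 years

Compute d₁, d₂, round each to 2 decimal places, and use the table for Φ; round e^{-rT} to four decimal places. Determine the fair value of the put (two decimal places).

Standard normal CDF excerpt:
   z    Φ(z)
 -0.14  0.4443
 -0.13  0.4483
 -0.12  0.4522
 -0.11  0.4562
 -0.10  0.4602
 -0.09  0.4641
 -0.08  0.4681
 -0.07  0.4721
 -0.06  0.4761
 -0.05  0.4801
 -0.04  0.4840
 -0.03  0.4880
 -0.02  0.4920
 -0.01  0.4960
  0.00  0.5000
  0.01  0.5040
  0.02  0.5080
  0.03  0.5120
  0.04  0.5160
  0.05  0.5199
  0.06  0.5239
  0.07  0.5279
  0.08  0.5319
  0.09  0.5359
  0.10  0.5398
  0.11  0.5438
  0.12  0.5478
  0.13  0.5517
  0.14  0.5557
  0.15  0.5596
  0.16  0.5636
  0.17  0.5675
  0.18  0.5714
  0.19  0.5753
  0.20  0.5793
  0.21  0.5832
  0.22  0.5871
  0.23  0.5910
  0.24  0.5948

T = 1.5;  σ√T = 0.3307
d₁ = [ln(191/201) + (0.022 + 0.27²/2)·1.5] / 0.3307 = [-0.0510 + 0.0877] / 0.3307 = 0.1108 ≈ 0.11
d₂ = d₁ − σ√T = 0.1108 − 0.3307 = -0.2199 ≈ -0.22
exp(−rT) = exp(−0.022·1.5) = 0.9675
P = 201·0.9675·N(0.22) − 191·N(-0.11) = 201·0.9675·0.5871 − 191·0.4562 = 114.1719 − 87.1342 = 27.0377

$27.04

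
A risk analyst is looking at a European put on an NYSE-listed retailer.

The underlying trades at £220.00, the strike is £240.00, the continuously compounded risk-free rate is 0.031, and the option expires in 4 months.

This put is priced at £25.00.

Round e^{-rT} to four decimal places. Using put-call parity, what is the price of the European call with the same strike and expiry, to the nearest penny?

e^(−rT) = e^(−0.031·0.3333) = 0.9897
Put-call parity: C − P = S − K·e^(−rT) = 220 − 240·0.9897 = 220 − 237.5280 = -17.5280
C = P + (C − P) = 25.00 + (-17.5280) = 7.4720

£7.47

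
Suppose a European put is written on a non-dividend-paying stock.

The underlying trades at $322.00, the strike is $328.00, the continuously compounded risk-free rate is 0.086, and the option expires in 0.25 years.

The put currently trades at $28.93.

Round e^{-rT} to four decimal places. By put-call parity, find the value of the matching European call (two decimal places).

$29.92

exp(−rT) = exp(−0.086·0.25) = 0.9787
Put-call parity: C − P = S − K·e^(−rT) = 322 − 328·0.9787 = 322 − 321.0136 = 0.9864
C = P + (C − P) = 28.93 + (0.9864) = 29.9164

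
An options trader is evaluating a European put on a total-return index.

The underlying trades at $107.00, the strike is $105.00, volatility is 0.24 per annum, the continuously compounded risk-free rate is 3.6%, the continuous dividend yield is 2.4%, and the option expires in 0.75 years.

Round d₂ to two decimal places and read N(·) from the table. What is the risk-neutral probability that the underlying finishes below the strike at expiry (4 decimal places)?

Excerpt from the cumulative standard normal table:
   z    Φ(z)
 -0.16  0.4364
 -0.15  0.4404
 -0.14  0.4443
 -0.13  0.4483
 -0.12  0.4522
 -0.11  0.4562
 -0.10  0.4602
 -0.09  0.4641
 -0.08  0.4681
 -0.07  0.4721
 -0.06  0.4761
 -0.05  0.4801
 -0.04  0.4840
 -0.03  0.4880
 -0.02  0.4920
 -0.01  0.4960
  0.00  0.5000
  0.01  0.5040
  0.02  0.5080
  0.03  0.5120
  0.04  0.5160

σ√T = 0.24 × 0.8660 = 0.2078
d₁ = [ln(107/105) + (0.036 − 0.024 + 0.24²/2)·0.75] / 0.2078 = [0.0189 + 0.0306] / 0.2078 = 0.2380 → 0.24
d₂ = d₁ − σ√T = 0.2380 − 0.2078 = 0.0302 → 0.03
Risk-neutral Pr[S_T < K] = N(−d₂) = N(-0.03) = 0.4880

0.4880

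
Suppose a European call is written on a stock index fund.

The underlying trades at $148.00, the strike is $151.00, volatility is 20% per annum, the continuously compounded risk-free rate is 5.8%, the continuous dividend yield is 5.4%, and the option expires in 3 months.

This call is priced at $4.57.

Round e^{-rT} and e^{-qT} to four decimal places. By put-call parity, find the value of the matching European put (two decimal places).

$7.38

e^(−qT) = e^(−0.054·0.25) = 0.9866;  e^(−rT) = e^(−0.058·0.25) = 0.9856
Put-call parity: C − P = S·e^(−qT) − K·e^(−rT) = 148·0.9866 − 151·0.9856 = 146.0168 − 148.8256 = -2.8088
P = C − (C − P) = 4.57 − (-2.8088) = 7.3788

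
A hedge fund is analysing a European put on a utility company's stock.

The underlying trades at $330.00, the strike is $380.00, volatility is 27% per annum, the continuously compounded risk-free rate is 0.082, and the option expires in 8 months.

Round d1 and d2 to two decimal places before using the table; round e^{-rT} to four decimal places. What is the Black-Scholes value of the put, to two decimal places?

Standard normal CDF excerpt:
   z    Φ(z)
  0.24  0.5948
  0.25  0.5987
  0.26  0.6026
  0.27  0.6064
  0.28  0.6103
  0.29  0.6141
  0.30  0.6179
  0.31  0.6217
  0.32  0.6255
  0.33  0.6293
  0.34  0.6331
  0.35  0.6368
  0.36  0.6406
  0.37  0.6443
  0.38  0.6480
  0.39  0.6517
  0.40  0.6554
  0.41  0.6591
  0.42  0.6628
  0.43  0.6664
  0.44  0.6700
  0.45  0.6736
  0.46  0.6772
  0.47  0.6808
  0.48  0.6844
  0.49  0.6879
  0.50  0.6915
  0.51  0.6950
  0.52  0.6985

σ√T = 0.27·√0.6667 = 0.2205
d₁ = [ln(330/380) + (0.082 + 0.27²/2)·0.6667] / 0.2205 = [-0.1411 + 0.0790] / 0.2205 = -0.2817 ⇒ -0.28
d₂ = d₁ − σ√T = -0.2817 − 0.2205 = -0.5022 ⇒ -0.50
e^(−rT) = e^(−0.082·0.6667) = 0.9468
N(−d₂) = N(0.50) = 0.6915;  N(−d₁) = N(0.28) = 0.6103
P = 380·0.9468·0.6915 − 330·0.6103 = 248.7906 − 201.3990 = 47.3916

$47.39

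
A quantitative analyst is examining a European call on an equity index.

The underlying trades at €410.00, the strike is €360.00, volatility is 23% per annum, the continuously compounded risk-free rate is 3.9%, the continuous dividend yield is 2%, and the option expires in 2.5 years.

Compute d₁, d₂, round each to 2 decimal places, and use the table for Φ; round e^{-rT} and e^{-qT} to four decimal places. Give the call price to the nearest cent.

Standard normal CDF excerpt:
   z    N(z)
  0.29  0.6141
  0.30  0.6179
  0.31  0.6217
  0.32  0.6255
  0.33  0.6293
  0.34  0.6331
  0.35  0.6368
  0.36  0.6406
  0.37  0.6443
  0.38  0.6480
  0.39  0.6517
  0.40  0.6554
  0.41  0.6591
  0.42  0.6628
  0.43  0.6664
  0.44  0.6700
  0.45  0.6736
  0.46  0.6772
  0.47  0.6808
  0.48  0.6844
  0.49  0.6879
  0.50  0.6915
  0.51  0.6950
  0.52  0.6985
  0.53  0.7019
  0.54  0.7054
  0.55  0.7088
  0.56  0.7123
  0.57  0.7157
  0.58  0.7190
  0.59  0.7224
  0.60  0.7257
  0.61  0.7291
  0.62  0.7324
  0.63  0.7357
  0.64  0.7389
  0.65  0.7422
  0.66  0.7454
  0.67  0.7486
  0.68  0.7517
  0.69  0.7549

€88.93

σ√T = 0.23 × 1.5811 = 0.3637
ln(S/K) + (r − q + σ²/2)T = ln(410/360) + (0.039 − 0.02 + 0.23²/2)·2.5 = 0.1301 + 0.1136 = 0.2437
d₁ = 0.2437 / 0.3637 = 0.6701 ⇒ 0.67
d₂ = d₁ − σ√T = 0.6701 − 0.3637 = 0.3064 ⇒ 0.31
exp(−qT) = exp(−0.02·2.5) = 0.9512;  exp(−rT) = exp(−0.039·2.5) = 0.9071
N(d₁) = N(0.67) = 0.7486;  N(d₂) = N(0.31) = 0.6217
C = 410·0.9512·0.7486 − 360·0.9071·0.6217 = 291.9480 − 203.0199 = 88.9281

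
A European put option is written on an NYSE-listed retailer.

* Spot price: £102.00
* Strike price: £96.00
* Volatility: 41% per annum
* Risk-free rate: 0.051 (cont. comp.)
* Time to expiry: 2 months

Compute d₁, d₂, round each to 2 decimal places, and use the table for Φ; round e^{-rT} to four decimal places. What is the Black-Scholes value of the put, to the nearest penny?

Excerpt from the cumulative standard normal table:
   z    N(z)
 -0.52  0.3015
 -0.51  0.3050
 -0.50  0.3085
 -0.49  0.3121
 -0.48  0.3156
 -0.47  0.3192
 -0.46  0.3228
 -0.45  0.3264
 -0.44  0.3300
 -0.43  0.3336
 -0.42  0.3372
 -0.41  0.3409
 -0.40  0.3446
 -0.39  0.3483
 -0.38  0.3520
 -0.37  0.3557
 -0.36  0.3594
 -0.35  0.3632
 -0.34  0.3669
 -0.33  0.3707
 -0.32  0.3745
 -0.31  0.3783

σ√T = 0.41 × 0.4082 = 0.1674
d₁ = [ln(102/96) + (0.051 + 0.41²/2)·0.1667] / 0.1674 = [0.0606 + 0.0225] / 0.1674 = 0.4967 → 0.50
d₂ = d₁ − σ√T = 0.4967 − 0.1674 = 0.3293 → 0.33
e^(−rT) = e^(−0.051·0.1667) = 0.9915
N(−d₂) = N(-0.33) = 0.3707;  N(−d₁) = N(-0.50) = 0.3085
P = 96·0.9915·0.3707 − 102·0.3085 = 35.2847 − 31.4670 = 3.8177

£3.82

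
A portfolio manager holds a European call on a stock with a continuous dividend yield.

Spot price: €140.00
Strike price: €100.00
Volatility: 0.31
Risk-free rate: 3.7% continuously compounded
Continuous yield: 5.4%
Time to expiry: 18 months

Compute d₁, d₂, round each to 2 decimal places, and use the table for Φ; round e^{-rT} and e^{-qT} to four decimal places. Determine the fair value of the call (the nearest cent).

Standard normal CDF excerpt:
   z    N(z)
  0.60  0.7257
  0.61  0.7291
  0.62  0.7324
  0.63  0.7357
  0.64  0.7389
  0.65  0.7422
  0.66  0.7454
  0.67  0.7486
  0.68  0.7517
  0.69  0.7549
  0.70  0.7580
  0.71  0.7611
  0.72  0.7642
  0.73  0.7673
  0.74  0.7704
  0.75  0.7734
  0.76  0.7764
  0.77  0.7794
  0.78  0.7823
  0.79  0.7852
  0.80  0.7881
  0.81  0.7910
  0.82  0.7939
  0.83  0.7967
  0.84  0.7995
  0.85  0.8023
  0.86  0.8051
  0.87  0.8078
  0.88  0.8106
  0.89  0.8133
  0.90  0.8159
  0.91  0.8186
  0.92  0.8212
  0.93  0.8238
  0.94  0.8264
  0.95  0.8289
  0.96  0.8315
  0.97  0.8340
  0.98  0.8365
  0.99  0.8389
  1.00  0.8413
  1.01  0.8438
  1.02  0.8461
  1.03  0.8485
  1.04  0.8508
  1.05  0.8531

σ√T = 0.31·√1.5 = 0.3797
d₁ = [ln(140/100) + (0.037 − 0.054 + 0.31²/2)·1.5] / 0.3797 = [0.3365 + 0.0466] / 0.3797 = 1.0089 which rounds to 1.01
d₂ = d₁ − σ√T = 1.0089 − 0.3797 = 0.6292 which rounds to 0.63
exp(−qT) = exp(−0.054·1.5) = 0.9222;  exp(−rT) = exp(−0.037·1.5) = 0.9460
N(d₁) = N(1.01) = 0.8438;  N(d₂) = N(0.63) = 0.7357
C = 140·0.9222·0.8438 − 100·0.9460·0.7357 = 108.9413 − 69.5972 = 39.3441

€39.34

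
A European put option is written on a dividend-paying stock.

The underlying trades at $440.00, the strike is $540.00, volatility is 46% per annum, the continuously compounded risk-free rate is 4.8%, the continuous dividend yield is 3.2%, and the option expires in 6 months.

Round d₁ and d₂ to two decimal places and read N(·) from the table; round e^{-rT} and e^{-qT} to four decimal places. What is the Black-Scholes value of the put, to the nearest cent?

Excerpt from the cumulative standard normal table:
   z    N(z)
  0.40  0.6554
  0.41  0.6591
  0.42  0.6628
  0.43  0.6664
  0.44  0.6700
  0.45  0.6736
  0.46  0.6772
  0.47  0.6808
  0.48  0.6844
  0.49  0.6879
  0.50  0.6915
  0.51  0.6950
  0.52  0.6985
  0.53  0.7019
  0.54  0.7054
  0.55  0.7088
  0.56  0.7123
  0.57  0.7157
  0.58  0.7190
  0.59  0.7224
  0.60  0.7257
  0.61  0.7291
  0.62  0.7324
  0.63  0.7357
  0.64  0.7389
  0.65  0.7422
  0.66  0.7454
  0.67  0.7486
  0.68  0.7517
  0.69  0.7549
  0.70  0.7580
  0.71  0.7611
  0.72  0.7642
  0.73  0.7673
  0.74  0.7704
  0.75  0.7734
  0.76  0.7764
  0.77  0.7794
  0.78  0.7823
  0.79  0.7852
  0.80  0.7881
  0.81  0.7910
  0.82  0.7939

$120.79

σ√T = 0.46 × 0.7071 = 0.3253
d₁ = [ln(440/540) + (0.048 − 0.032 + 0.46²/2)·0.5] / 0.3253 = [-0.2048 + 0.0609] / 0.3253 = -0.4424 which rounds to -0.44
d₂ = d₁ − σ√T = -0.4424 − 0.3253 = -0.7677 which rounds to -0.77
exp(−qT) = exp(−0.032·0.5) = 0.9841;  exp(−rT) = exp(−0.048·0.5) = 0.9763
N(−d₂) = N(0.77) = 0.7794;  N(−d₁) = N(0.44) = 0.6700
P = 540·0.9763·0.7794 − 440·0.9841·0.6700 = 410.9012 − 290.1127 = 120.7886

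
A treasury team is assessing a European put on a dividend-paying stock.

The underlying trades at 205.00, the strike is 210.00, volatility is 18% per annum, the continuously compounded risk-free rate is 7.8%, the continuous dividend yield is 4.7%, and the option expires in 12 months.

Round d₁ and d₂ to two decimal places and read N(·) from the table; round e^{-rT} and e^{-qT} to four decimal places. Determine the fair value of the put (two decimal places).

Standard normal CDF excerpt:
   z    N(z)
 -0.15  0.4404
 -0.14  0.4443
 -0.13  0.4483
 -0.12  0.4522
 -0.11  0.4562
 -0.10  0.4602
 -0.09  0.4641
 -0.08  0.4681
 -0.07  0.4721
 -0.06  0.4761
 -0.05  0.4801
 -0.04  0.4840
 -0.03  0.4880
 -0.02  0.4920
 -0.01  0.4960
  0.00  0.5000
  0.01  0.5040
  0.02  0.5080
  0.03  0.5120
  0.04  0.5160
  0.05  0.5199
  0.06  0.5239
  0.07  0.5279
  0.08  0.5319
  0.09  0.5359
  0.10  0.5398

13.31

σ√T = 0.18·√1 = 0.1800
d₁ = [ln(205/210) + (0.078 − 0.047 + ½·0.18²)·1] / (σ√T) = (-0.0241 + 0.0472) / 0.1800 = 0.1283 ⇒ 0.13
d₂ = 0.1283 − 0.1800 = -0.0517 ⇒ -0.05
e^(−qT) = e^(−0.047·1) = 0.9541;  e^(−rT) = e^(−0.078·1) = 0.9250
P = 210·0.9250·N(0.05) − 205·0.9541·N(-0.13) = 210·0.9250·0.5199 − 205·0.9541·0.4483 = 100.9906 − 87.6832 = 13.3074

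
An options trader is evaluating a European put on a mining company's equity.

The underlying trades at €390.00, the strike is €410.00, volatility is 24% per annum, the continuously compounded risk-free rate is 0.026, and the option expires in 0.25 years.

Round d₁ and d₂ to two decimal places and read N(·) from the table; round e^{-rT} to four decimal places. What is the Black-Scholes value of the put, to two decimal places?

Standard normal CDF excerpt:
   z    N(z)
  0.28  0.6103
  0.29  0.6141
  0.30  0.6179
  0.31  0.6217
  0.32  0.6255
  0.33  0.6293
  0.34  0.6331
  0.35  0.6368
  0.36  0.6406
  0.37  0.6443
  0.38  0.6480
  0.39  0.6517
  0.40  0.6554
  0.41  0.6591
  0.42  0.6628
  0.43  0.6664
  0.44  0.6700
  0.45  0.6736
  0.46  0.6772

€29.00

σ√T = 0.24·√0.25 = 0.1200
d₁ = [ln(390/410) + (0.026 + 0.24²/2)·0.25] / 0.1200 = [-0.0500 + 0.0137] / 0.1200 = -0.3026 → -0.30
d₂ = d₁ − σ√T = -0.3026 − 0.1200 = -0.4226 → -0.42
exp(−rT) = exp(−0.026·0.25) = 0.9935
N(−d₂) = N(0.42) = 0.6628;  N(−d₁) = N(0.30) = 0.6179
P = 410·0.9935·0.6628 − 390·0.6179 = 269.9816 − 240.9810 = 29.0006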